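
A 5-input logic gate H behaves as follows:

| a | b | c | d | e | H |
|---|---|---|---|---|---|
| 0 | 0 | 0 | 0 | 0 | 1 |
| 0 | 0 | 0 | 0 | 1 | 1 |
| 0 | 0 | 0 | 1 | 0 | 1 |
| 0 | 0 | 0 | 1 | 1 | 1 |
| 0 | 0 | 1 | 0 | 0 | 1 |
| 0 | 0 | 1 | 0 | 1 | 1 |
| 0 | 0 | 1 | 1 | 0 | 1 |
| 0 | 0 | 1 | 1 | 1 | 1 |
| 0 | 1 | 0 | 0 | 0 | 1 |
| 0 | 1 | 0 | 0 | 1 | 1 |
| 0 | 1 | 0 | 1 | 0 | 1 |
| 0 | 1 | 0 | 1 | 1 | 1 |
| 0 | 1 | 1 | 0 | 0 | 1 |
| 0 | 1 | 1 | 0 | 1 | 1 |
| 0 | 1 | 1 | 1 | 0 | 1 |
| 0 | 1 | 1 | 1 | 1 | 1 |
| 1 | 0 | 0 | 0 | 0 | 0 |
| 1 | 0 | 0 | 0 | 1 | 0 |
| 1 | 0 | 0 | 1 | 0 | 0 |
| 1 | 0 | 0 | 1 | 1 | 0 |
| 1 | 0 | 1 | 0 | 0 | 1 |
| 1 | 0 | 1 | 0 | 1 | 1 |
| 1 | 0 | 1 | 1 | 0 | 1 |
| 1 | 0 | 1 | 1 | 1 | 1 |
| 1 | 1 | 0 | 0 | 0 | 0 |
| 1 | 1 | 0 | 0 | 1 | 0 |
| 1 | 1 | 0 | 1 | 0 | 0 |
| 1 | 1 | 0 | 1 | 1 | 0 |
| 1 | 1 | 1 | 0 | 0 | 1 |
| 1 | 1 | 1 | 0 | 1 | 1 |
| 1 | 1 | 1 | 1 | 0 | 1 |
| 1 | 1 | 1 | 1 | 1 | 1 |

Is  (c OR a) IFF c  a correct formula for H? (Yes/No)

Check the formula against H row by row:
  a=0, b=0, c=0, d=0, e=0: formula gives 1, H = 1 ✓
  a=0, b=0, c=0, d=0, e=1: formula gives 1, H = 1 ✓
  a=0, b=0, c=0, d=1, e=0: formula gives 1, H = 1 ✓
  a=0, b=0, c=0, d=1, e=1: formula gives 1, H = 1 ✓
  …and likewise for the remaining 28 rows.
All 32 rows match — the expression computes H exactly.

Yes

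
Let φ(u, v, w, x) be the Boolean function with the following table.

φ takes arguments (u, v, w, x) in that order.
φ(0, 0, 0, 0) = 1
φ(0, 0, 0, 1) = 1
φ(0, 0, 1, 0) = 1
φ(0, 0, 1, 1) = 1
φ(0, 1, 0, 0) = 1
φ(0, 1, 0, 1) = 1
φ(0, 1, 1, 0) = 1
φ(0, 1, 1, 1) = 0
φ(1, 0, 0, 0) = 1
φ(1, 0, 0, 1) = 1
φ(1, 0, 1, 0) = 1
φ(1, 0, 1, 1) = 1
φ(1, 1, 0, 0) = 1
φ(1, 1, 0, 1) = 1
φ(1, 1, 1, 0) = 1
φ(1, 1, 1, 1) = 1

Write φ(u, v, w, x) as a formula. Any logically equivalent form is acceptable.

φ(u, v, w, x) = ~(((~u & v) & w) & x)

φ is 0 on exactly one input, (0,1,1,1), whose minterm is ¬u·v·w·x. So φ is the negation of that single conjunction.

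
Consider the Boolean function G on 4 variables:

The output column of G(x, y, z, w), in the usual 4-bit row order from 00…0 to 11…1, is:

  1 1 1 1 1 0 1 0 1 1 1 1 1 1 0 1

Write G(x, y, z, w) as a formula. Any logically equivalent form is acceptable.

G(x, y, z, w) = not (((((not x and y) and not z) and w) or (((not x and y) and z) and w)) or (((x and y) and z) and not w))

There are just 3 zero rows: (0,1,0,1), (0,1,1,1), (1,1,1,0). Their minterms are ¬x·y·¬z·w, ¬x·y·z·w, x·y·z·¬w; the OR of those covers precisely the 0-outputs, and negating it yields G.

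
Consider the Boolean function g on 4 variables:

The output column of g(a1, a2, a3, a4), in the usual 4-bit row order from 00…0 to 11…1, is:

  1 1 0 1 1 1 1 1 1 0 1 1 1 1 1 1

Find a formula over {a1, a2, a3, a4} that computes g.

There are just 2 zero rows: (0,0,1,0), (1,0,0,1). Their minterms are ¬a1·¬a2·a3·¬a4, a1·¬a2·¬a3·a4; the OR of those covers precisely the 0-outputs, and negating it yields g.

g(a1, a2, a3, a4) = not ((((not a1 and not a2) and a3) and not a4) or (((a1 and not a2) and not a3) and a4))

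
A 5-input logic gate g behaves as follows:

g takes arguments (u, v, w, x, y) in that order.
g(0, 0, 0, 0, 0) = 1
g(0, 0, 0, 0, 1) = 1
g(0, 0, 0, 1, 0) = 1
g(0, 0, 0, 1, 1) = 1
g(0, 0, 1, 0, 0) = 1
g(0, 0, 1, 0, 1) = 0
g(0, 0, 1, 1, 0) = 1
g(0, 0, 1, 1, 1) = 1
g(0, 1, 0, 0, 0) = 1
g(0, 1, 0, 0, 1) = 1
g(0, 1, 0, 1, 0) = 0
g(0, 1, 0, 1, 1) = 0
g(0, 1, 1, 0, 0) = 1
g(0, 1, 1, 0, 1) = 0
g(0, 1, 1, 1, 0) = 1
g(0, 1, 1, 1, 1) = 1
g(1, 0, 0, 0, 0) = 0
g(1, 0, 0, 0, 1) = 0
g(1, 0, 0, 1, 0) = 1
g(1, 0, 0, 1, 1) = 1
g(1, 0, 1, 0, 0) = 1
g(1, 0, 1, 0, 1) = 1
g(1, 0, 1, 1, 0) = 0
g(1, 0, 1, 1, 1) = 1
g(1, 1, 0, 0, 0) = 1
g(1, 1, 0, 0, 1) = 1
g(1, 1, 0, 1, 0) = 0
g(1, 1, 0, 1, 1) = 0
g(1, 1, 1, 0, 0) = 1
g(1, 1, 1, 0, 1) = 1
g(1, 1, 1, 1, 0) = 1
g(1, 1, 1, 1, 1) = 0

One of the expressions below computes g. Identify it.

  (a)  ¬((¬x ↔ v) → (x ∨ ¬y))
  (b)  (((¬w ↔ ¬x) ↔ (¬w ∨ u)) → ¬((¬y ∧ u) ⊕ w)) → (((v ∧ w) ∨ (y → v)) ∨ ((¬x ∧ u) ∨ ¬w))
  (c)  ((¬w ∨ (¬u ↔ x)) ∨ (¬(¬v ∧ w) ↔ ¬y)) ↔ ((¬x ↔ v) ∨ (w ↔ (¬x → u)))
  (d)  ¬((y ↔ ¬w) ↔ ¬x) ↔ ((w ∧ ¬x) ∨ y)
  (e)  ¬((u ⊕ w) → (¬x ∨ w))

c

(a) disagrees with g on (0,0,0,0,0) (formula → 0, table → 1); rule it out.
(b) disagrees with g on (0,0,1,0,1) (formula → 1, table → 0); rule it out.
(d) disagrees with g on (0,0,0,0,0) (formula → 0, table → 1); rule it out.
(e) disagrees with g on (0,0,0,0,0) (formula → 0, table → 1); rule it out.
(c) is the remaining candidate, and it agrees with g on all 32 inputs.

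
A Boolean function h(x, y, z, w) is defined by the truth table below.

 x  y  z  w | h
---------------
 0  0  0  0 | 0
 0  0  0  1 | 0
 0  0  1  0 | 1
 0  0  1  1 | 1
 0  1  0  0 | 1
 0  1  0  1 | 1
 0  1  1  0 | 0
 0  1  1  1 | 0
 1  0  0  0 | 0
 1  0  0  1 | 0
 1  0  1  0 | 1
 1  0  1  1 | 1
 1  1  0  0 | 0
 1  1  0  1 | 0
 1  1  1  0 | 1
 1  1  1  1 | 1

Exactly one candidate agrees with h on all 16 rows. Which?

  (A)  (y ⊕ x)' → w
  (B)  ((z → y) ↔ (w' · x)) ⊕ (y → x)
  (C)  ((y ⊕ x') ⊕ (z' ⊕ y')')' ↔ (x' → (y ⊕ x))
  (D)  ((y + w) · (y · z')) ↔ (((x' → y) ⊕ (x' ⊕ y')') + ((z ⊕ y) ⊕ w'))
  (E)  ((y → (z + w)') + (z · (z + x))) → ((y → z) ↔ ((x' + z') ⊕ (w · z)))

(A): at (0,0,0,1) it gives 1, but h = 0 — eliminated.
(B): at (0,0,0,0) it gives 1, but h = 0 — eliminated.
(D): at (0,0,1,0) it gives 0, but h = 1 — eliminated.
(E): at (0,0,0,0) it gives 1, but h = 0 — eliminated.
(C) is the remaining candidate, and it agrees with h on all 16 inputs.

C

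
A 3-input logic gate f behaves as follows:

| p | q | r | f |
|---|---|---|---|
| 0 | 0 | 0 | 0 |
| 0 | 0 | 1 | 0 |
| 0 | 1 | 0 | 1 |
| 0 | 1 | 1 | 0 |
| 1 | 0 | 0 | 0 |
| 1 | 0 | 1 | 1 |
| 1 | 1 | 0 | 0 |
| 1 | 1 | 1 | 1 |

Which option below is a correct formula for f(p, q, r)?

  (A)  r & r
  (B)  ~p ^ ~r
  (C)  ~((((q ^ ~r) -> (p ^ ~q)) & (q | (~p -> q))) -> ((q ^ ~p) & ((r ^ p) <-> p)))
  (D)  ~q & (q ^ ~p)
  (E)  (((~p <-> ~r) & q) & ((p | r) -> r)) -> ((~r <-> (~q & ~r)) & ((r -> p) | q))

C

(A) disagrees with f on (0,0,1) (formula → 1, table → 0); rule it out.
(B) disagrees with f on (0,0,1) (formula → 1, table → 0); rule it out.
(D) disagrees with f on (0,0,0) (formula → 1, table → 0); rule it out.
(E) disagrees with f on (0,0,0) (formula → 1, table → 0); rule it out.
That leaves (C). Evaluating it on every row reproduces the table of f exactly.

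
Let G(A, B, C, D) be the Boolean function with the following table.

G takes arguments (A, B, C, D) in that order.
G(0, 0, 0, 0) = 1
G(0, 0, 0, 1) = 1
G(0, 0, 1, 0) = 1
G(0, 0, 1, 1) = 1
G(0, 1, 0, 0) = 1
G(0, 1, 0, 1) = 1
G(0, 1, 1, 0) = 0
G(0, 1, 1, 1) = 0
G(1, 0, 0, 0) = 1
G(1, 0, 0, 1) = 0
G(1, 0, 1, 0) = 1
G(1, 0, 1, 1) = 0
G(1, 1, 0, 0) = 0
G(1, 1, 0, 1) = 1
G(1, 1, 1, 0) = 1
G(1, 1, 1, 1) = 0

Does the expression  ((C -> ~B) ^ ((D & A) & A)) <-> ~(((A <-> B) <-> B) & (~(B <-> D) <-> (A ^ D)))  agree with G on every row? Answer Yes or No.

Yes

Check the formula against G row by row:
  A=0, B=0, C=0, D=0: formula gives 1, G = 1 ✓
  A=0, B=0, C=0, D=1: formula gives 1, G = 1 ✓
  A=0, B=0, C=1, D=0: formula gives 1, G = 1 ✓
  A=0, B=0, C=1, D=1: formula gives 1, G = 1 ✓
  …and likewise for the remaining 12 rows.
Every row agrees, so the formula is equivalent.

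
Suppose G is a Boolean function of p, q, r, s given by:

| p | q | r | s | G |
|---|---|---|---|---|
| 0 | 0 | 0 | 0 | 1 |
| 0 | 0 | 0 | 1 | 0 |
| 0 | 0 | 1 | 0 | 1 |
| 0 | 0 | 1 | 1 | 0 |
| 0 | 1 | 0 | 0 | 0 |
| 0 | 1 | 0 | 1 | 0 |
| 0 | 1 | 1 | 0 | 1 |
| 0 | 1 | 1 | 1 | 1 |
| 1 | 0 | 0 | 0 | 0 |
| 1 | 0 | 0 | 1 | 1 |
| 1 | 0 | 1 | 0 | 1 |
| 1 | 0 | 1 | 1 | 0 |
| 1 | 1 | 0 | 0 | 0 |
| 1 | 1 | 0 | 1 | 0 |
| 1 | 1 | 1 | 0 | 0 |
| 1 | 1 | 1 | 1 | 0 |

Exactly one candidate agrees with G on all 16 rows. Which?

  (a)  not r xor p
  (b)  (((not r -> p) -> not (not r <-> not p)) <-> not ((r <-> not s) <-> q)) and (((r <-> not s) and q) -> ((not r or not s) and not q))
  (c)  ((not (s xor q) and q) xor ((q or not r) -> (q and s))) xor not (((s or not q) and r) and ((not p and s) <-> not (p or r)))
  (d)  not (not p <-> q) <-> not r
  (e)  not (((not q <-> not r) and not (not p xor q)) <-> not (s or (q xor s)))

(a) fails at (0,0,0,1): the formula yields 1, G is 0.
(b) fails at (0,0,0,0): the formula yields 0, G is 1.
(c) fails at (0,0,0,1): the formula yields 1, G is 0.
(d) fails at (0,0,0,1): the formula yields 1, G is 0.
That leaves (e). Evaluating it on every row reproduces the table of G exactly.

e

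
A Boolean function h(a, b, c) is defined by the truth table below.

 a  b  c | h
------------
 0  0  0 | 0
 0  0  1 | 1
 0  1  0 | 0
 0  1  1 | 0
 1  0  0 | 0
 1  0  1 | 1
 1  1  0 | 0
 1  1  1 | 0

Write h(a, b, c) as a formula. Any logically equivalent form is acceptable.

Collect the rows where h=1 — (0,0,1), (1,0,1) — and write one minterm per row: ¬a·¬b·c, a·¬b·c. Their union (logical OR) reproduces the table exactly.

h(a, b, c) = ((a' · b') · c) + ((a · b') · c)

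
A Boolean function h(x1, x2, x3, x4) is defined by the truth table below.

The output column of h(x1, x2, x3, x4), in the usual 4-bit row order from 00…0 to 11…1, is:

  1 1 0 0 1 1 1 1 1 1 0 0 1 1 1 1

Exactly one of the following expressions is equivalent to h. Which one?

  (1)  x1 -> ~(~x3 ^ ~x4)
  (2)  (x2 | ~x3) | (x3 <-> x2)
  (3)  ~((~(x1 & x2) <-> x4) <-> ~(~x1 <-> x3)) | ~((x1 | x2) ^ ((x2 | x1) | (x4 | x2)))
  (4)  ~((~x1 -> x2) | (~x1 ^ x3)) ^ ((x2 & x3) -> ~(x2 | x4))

(1) fails at (0,0,1,0): the formula yields 1, h is 0.
(3) fails at (0,0,0,1): the formula yields 0, h is 1.
(4) fails at (0,1,1,0): the formula yields 0, h is 1.
Only (2) survives; checking it on all 16 rows confirms it matches h.

2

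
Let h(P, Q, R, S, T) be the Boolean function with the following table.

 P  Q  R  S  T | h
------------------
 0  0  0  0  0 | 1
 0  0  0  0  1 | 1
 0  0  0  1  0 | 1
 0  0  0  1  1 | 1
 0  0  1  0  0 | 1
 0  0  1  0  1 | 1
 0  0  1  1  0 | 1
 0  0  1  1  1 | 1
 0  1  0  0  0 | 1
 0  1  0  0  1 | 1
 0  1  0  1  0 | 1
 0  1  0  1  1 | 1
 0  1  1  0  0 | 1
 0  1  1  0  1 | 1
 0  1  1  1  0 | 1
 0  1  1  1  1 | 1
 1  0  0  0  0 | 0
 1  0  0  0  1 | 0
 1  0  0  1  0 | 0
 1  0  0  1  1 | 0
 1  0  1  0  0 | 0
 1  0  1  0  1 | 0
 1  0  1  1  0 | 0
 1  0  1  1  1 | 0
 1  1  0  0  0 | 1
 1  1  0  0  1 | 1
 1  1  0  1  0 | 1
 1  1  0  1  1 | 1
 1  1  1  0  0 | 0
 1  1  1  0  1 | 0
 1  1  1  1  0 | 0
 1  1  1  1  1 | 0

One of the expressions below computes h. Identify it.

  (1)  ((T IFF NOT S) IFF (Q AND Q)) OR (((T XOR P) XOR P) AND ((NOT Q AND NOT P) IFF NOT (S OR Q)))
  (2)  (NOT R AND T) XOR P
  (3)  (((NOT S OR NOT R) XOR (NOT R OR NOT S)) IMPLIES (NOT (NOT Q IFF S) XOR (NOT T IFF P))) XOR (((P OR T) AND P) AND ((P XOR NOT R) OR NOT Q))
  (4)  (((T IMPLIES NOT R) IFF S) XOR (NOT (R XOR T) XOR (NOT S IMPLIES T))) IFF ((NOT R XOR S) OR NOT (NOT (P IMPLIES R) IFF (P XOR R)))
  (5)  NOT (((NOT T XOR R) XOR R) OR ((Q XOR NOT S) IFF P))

(1) disagrees with h on (0,0,0,1,0) (formula → 0, table → 1); rule it out.
(2) disagrees with h on (0,0,0,0,0) (formula → 0, table → 1); rule it out.
(4) disagrees with h on (0,0,0,1,0) (formula → 0, table → 1); rule it out.
(5) disagrees with h on (0,0,0,0,0) (formula → 0, table → 1); rule it out.
Only (3) survives; checking it on all 32 rows confirms it matches h.

3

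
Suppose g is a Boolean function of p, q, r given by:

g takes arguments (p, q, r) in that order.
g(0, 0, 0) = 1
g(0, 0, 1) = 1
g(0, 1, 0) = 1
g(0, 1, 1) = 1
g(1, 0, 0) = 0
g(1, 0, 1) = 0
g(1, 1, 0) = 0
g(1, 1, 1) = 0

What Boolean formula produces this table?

The output is the negation of p.

g(p, q, r) = p'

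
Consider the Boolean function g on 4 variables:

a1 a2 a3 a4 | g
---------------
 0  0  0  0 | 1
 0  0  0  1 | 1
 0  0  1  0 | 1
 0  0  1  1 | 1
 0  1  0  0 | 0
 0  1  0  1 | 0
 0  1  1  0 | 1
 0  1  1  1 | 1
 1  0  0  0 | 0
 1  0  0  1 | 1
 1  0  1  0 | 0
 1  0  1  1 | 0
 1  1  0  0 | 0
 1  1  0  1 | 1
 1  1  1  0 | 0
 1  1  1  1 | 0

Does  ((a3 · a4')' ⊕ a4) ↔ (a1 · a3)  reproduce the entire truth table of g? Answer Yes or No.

No

Check the formula against g row by row:
  a1=0, a2=0, a3=0, a4=0: formula gives 0, but g = 1 ✗
Since they disagree at (0,0,0,0), the expression is not a correct formula for g.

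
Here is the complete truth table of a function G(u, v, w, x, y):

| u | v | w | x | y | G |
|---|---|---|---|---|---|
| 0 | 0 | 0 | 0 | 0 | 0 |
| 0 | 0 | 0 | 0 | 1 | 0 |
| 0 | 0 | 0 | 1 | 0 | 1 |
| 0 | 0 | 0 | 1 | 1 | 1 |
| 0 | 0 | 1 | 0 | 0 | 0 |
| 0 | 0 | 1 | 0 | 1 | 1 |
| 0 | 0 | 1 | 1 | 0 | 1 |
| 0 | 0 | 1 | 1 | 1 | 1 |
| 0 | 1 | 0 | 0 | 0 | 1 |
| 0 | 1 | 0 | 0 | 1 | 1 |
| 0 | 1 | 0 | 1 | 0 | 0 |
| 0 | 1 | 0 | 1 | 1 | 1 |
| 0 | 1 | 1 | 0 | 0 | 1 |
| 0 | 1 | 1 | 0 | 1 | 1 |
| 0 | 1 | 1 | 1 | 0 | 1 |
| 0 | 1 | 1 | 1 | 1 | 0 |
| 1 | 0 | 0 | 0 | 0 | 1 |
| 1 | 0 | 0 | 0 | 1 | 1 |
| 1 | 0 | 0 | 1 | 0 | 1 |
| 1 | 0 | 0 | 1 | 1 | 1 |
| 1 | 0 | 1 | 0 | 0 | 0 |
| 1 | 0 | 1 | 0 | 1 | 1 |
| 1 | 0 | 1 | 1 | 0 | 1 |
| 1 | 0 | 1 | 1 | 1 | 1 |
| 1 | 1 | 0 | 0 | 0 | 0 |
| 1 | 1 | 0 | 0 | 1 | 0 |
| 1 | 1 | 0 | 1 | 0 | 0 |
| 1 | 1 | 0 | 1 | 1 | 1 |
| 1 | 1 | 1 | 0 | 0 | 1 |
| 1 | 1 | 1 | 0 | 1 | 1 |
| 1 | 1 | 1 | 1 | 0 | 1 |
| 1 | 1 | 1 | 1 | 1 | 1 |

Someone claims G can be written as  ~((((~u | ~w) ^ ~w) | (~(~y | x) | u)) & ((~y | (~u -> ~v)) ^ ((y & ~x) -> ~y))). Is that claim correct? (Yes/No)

No

Test each input against both G and the formula:
  u=0, v=0, w=0, x=0, y=0: formula gives 1, but G = 0 ✗
Since they disagree at (0,0,0,0,0), the expression is not a correct formula for G.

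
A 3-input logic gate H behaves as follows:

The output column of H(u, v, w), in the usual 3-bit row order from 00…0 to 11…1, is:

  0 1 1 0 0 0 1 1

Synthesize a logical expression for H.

H(u, v, w) = ((((NOT u AND NOT v) AND w) OR ((NOT u AND v) AND NOT w)) OR ((u AND v) AND NOT w)) OR ((u AND v) AND w)

The 1-rows are (0,0,1), (0,1,0), (1,1,0), (1,1,1). Each contributes one minterm — ¬u·¬v·w; ¬u·v·¬w; u·v·¬w; u·v·w — and their disjunction is a sum-of-products form of H.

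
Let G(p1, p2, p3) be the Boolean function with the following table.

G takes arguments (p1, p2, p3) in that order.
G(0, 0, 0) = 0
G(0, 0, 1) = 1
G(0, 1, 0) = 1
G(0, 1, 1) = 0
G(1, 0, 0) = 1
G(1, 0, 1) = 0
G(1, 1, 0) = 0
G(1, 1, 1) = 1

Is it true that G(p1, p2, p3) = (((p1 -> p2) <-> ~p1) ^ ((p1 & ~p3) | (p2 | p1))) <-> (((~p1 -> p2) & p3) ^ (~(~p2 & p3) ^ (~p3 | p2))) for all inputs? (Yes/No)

No

Test each input against both G and the formula:
  p1=0, p2=0, p3=0: formula gives 0, G = 0 ✓
  p1=0, p2=0, p3=1: formula gives 0, but G = 1 ✗
A single disagreement suffices: at (0,0,1) they differ, so the formula does not compute G.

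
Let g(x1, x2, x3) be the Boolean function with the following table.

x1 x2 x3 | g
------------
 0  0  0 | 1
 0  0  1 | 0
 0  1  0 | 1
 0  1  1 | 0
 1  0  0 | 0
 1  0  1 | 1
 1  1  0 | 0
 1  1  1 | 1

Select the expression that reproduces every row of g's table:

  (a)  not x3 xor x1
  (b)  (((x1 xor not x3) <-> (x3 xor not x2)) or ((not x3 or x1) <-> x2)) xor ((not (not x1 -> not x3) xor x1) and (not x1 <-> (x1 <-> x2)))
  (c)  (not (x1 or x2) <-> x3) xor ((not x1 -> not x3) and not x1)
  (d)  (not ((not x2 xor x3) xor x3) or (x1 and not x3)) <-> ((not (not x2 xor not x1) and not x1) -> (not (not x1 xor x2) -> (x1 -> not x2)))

(b) disagrees with g on (1,0,0) (formula → 1, table → 0); rule it out.
(c) disagrees with g on (0,0,1) (formula → 1, table → 0); rule it out.
(d) disagrees with g on (0,0,0) (formula → 0, table → 1); rule it out.
That leaves (a). Evaluating it on every row reproduces the table of g exactly.

a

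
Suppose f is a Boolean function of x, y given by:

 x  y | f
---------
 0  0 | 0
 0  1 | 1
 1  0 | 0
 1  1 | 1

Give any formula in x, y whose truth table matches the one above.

Collect the rows where f=1 — (0,1), (1,1) — and write one minterm per row: ¬x·y, x·y. Their union (logical OR) reproduces the table exactly.

f(x, y) = (~x & y) | (x & y)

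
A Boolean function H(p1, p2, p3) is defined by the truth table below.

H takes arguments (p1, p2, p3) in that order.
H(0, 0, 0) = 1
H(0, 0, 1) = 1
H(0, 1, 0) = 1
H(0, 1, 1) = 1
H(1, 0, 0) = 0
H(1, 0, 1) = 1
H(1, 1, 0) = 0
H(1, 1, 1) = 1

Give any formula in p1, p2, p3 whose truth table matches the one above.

H is 0 on only 2 rows — (1,0,0), (1,1,0). Writing each as a minterm (p1·¬p2·¬p3, p1·p2·¬p3) and OR-ing them characterizes exactly where H=0, so H is the negation of that disjunction.

H(p1, p2, p3) = ~(((p1 & ~p2) & ~p3) | ((p1 & p2) & ~p3))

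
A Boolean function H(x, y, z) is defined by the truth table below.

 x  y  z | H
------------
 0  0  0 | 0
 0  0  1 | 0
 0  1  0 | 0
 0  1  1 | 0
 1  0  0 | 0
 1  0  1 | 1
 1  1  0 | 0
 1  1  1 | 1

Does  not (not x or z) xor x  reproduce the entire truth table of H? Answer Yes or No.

Yes

Evaluate not (not x or z) xor x on each row and compare to H:
  x=0, y=0, z=0: formula gives 0, H = 0 ✓
  x=0, y=0, z=1: formula gives 0, H = 0 ✓
  x=0, y=1, z=0: formula gives 0, H = 0 ✓
  x=0, y=1, z=1: formula gives 0, H = 0 ✓
  x=1, y=0, z=0: formula gives 0, H = 0 ✓
  … (the remaining 3 rows also agree.)
Every row agrees, so the formula is equivalent.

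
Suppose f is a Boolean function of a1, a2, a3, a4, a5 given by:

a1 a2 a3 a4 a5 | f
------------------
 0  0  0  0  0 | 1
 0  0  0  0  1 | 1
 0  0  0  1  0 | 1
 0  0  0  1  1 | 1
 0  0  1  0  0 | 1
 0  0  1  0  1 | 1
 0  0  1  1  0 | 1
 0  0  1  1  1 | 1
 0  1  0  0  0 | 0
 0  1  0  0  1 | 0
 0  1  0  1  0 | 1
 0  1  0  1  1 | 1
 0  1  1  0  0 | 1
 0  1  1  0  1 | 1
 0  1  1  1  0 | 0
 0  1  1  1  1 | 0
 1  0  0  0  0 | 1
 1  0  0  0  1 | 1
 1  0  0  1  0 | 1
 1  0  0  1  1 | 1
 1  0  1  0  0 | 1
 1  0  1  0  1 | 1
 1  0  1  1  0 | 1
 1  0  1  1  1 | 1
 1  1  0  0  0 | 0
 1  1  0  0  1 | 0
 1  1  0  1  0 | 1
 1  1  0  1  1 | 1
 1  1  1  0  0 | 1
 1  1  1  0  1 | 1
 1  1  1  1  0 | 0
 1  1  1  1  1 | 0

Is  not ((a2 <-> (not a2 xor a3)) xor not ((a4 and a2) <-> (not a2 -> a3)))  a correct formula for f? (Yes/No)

Test each input against both f and the formula:
  a1=0, a2=0, a3=0, a4=0, a5=0: formula gives 1, f = 1 ✓
  a1=0, a2=0, a3=0, a4=0, a5=1: formula gives 1, f = 1 ✓
  a1=0, a2=0, a3=0, a4=1, a5=0: formula gives 1, f = 1 ✓
  a1=0, a2=0, a3=0, a4=1, a5=1: formula gives 1, f = 1 ✓
  …and likewise for the remaining 28 rows.
No disagreement on any input; they are logically equivalent.

Yes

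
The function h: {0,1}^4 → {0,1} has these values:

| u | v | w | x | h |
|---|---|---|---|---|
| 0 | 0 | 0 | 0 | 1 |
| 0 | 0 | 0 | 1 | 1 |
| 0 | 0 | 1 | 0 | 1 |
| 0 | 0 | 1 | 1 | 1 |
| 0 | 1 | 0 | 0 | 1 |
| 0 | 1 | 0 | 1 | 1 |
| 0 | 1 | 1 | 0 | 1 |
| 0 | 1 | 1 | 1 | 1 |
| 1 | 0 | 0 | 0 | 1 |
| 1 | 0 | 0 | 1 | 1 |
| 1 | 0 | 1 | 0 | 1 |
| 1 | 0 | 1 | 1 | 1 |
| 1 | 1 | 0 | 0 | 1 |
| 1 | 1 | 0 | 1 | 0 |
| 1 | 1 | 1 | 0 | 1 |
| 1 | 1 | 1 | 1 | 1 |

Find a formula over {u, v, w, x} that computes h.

h(u, v, w, x) = (((u · v) · w') · x)'

Only row (1,1,0,1) gives 0. So h is 1 everywhere except there — the complement of the minterm u·v·¬w·x.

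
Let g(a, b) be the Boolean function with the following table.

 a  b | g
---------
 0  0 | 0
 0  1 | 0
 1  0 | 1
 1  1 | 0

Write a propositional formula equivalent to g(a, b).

Only row (1,0) gives 1. That row's minterm a·¬b is g directly.

g(a, b) = a ∧ ¬b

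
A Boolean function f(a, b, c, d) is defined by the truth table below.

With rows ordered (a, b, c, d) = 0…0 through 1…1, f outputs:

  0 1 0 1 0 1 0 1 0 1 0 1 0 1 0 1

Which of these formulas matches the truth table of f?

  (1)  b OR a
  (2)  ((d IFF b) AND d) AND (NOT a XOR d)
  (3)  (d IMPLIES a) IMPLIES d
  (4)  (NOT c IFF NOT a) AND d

3

(1): at (0,0,0,1) it gives 0, but f = 1 — eliminated.
(2): at (0,0,0,1) it gives 0, but f = 1 — eliminated.
(4): at (0,0,1,1) it gives 0, but f = 1 — eliminated.
(3) is the remaining candidate, and it agrees with f on all 16 inputs.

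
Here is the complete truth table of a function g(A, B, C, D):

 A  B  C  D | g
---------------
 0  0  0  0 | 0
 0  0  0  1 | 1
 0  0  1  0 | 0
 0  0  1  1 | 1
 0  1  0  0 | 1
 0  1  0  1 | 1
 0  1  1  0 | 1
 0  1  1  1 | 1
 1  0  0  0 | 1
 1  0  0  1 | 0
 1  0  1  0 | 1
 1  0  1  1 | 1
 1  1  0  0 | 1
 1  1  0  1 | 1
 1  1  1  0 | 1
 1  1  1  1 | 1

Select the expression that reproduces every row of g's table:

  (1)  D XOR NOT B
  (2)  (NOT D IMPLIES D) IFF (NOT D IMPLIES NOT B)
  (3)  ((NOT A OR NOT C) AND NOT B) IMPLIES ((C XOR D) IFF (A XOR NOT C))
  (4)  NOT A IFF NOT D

(1) fails at (0,0,0,0): the formula yields 1, g is 0.
(2) fails at (1,0,0,0): the formula yields 0, g is 1.
(4) fails at (0,0,0,0): the formula yields 1, g is 0.
Only (3) survives; checking it on all 16 rows confirms it matches g.

3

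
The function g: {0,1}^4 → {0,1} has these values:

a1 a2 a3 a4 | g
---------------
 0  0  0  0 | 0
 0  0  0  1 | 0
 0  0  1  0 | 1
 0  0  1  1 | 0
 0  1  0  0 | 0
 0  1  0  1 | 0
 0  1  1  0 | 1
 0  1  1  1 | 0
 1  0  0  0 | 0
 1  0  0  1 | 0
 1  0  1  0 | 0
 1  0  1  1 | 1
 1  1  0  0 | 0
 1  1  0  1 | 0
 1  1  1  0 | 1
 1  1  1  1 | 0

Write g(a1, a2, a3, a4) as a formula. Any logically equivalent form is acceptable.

Collect the rows where g=1 — (0,0,1,0), (0,1,1,0), (1,0,1,1), (1,1,1,0) — and write one minterm per row: ¬a1·¬a2·a3·¬a4, ¬a1·a2·a3·¬a4, a1·¬a2·a3·a4, a1·a2·a3·¬a4. Their union (logical OR) reproduces the table exactly.

g(a1, a2, a3, a4) = (((((NOT a1 AND NOT a2) AND a3) AND NOT a4) OR (((NOT a1 AND a2) AND a3) AND NOT a4)) OR (((a1 AND NOT a2) AND a3) AND a4)) OR (((a1 AND a2) AND a3) AND NOT a4)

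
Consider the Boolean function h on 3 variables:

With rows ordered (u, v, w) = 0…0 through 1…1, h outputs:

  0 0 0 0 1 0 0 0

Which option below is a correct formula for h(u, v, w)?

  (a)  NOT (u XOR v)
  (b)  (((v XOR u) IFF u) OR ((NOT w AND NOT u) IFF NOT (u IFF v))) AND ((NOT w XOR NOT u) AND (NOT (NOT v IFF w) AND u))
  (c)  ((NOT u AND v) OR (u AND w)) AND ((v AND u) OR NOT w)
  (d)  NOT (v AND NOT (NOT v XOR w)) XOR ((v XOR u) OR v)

(a): at (0,0,0) it gives 1, but h = 0 — eliminated.
(c): at (0,1,0) it gives 1, but h = 0 — eliminated.
(d): at (0,0,0) it gives 1, but h = 0 — eliminated.
(b) is the remaining candidate, and it agrees with h on all 8 inputs.

b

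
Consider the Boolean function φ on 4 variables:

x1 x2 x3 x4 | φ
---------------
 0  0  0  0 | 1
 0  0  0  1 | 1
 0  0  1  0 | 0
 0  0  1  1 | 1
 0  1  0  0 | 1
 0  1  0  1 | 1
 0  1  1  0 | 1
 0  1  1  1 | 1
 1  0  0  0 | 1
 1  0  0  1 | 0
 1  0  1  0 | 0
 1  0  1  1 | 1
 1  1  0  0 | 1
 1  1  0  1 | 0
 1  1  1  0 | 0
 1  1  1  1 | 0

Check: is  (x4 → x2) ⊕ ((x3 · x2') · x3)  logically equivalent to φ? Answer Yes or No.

Test each input against both φ and the formula:
  x1=0, x2=0, x3=0, x4=0: formula gives 1, φ = 1 ✓
  x1=0, x2=0, x3=0, x4=1: formula gives 0, but φ = 1 ✗
Since they disagree at (0,0,0,1), the expression is not a correct formula for φ.

No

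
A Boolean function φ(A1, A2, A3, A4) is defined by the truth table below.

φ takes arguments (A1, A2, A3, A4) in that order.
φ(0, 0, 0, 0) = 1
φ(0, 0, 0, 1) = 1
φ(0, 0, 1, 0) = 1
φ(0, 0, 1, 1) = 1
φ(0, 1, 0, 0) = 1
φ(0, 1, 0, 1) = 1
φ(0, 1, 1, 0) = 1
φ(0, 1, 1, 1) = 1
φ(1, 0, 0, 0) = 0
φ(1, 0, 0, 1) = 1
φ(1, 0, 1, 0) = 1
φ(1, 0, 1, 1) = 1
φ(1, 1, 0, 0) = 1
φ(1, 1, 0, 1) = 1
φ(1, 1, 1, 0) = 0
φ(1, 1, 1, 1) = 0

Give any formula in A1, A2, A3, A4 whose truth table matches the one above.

There are just 3 zero rows: (1,0,0,0), (1,1,1,0), (1,1,1,1). Their minterms are A1·¬A2·¬A3·¬A4, A1·A2·A3·¬A4, A1·A2·A3·A4; the OR of those covers precisely the 0-outputs, and negating it yields φ.

φ(A1, A2, A3, A4) = ¬(((((A1 ∧ ¬A2) ∧ ¬A3) ∧ ¬A4) ∨ (((A1 ∧ A2) ∧ A3) ∧ ¬A4)) ∨ (((A1 ∧ A2) ∧ A3) ∧ A4))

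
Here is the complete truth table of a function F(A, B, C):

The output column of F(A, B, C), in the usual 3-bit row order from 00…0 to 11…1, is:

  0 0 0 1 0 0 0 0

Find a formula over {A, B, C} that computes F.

F(A, B, C) = (A' · B) · C

F is 1 on exactly one input, (0,1,1), whose minterm is ¬A·B·C. So F is just that conjunction.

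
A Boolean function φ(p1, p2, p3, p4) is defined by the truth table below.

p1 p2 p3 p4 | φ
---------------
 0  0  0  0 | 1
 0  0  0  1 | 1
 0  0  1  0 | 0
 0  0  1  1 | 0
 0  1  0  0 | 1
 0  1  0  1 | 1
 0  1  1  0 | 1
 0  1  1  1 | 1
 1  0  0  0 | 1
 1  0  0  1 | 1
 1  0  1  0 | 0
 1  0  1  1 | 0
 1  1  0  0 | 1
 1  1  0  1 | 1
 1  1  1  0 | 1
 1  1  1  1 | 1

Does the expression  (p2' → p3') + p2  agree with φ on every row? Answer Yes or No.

Test each input against both φ and the formula:
  p1=0, p2=0, p3=0, p4=0: formula gives 1, φ = 1 ✓
  p1=0, p2=0, p3=0, p4=1: formula gives 1, φ = 1 ✓
  p1=0, p2=0, p3=1, p4=0: formula gives 0, φ = 0 ✓
  p1=0, p2=0, p3=1, p4=1: formula gives 0, φ = 0 ✓
  …and likewise for the remaining 12 rows.
No disagreement on any input; they are logically equivalent.

Yes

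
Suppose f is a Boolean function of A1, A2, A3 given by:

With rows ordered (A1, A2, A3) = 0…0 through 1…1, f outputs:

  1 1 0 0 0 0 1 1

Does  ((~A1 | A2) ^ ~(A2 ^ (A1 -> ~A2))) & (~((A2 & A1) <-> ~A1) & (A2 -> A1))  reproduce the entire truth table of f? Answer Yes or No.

Yes

Evaluate ((~A1 | A2) ^ ~(A2 ^ (A1 -> ~A2))) & (~((A2 & A1) <-> ~A1) & (A2 -> A1)) on each row and compare to f:
  A1=0, A2=0, A3=0: formula gives 1, f = 1 ✓
  A1=0, A2=0, A3=1: formula gives 1, f = 1 ✓
  A1=0, A2=1, A3=0: formula gives 0, f = 0 ✓
  A1=0, A2=1, A3=1: formula gives 0, f = 0 ✓
  A1=1, A2=0, A3=0: formula gives 0, f = 0 ✓
  …and likewise for the remaining 3 rows.
No disagreement on any input; they are logically equivalent.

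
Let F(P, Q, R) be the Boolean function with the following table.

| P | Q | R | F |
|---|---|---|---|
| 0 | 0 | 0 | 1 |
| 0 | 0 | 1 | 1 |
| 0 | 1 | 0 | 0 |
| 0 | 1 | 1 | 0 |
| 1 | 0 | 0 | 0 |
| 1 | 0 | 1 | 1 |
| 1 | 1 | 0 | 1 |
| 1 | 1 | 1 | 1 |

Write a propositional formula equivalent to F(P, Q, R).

F(P, Q, R) = NOT ((((NOT P AND Q) AND NOT R) OR ((NOT P AND Q) AND R)) OR ((P AND NOT Q) AND NOT R))

F is 0 on only 3 rows — (0,1,0), (0,1,1), (1,0,0). Writing each as a minterm (¬P·Q·¬R, ¬P·Q·R, P·¬Q·¬R) and OR-ing them characterizes exactly where F=0, so F is the negation of that disjunction.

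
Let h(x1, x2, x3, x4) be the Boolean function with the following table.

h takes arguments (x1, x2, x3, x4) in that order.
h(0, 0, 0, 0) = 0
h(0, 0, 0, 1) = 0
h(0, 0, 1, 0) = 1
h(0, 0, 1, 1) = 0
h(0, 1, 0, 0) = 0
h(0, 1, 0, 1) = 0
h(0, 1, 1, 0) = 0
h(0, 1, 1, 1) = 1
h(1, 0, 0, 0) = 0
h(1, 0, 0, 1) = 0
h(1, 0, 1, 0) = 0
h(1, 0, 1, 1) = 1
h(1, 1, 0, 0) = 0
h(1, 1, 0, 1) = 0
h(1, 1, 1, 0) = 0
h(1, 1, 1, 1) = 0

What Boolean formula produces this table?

Collect the rows where h=1 — (0,0,1,0), (0,1,1,1), (1,0,1,1) — and write one minterm per row: ¬x1·¬x2·x3·¬x4, ¬x1·x2·x3·x4, x1·¬x2·x3·x4. Their union (logical OR) reproduces the table exactly.

h(x1, x2, x3, x4) = ((((not x1 and not x2) and x3) and not x4) or (((not x1 and x2) and x3) and x4)) or (((x1 and not x2) and x3) and x4)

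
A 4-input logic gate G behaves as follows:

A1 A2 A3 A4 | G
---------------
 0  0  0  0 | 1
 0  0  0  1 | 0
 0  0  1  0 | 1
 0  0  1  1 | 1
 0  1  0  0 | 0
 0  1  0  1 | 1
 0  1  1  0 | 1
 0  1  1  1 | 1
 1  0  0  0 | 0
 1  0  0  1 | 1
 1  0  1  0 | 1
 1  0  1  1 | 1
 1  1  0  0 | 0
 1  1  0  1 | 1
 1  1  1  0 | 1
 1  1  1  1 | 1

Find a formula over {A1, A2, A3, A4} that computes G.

G(A1, A2, A3, A4) = ¬((((((¬A1 ∧ ¬A2) ∧ ¬A3) ∧ A4) ∨ (((¬A1 ∧ A2) ∧ ¬A3) ∧ ¬A4)) ∨ (((A1 ∧ ¬A2) ∧ ¬A3) ∧ ¬A4)) ∨ (((A1 ∧ A2) ∧ ¬A3) ∧ ¬A4))

There are just 4 zero rows: (0,0,0,1), (0,1,0,0), (1,0,0,0), (1,1,0,0). Their minterms are ¬A1·¬A2·¬A3·A4, ¬A1·A2·¬A3·¬A4, A1·¬A2·¬A3·¬A4, A1·A2·¬A3·¬A4; the OR of those covers precisely the 0-outputs, and negating it yields G.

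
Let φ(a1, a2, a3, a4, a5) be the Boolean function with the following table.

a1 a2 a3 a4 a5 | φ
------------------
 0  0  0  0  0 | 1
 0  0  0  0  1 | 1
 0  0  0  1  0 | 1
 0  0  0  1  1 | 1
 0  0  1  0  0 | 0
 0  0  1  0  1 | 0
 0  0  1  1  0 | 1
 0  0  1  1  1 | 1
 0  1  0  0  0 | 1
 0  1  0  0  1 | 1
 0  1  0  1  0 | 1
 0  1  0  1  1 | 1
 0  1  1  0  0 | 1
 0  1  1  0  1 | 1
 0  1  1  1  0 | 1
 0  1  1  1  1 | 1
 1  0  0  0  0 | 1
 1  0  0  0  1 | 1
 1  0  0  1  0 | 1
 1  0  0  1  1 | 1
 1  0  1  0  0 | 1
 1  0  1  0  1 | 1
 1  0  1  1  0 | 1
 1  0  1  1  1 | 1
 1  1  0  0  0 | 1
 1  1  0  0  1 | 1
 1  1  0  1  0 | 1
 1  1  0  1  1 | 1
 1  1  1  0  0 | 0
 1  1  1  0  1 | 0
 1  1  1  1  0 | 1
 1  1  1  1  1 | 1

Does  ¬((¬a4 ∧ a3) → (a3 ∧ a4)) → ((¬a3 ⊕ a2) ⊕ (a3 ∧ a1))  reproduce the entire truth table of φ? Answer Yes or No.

Test each input against both φ and the formula:
  a1=0, a2=0, a3=0, a4=0, a5=0: formula gives 1, φ = 1 ✓
  a1=0, a2=0, a3=0, a4=0, a5=1: formula gives 1, φ = 1 ✓
  a1=0, a2=0, a3=0, a4=1, a5=0: formula gives 1, φ = 1 ✓
  a1=0, a2=0, a3=0, a4=1, a5=1: formula gives 1, φ = 1 ✓
  … (the remaining 28 rows also agree.)
All 32 rows match — the expression computes φ exactly.

Yes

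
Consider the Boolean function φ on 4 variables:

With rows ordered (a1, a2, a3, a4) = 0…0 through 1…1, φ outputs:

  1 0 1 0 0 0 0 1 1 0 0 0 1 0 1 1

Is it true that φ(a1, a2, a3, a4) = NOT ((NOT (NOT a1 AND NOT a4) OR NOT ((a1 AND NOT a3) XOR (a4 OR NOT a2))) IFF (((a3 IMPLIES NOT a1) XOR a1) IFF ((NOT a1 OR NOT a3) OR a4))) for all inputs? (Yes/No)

No

Test each input against both φ and the formula:
  a1=0, a2=0, a3=0, a4=0: formula gives 1, φ = 1 ✓
  a1=0, a2=0, a3=0, a4=1: formula gives 0, φ = 0 ✓
  a1=0, a2=0, a3=1, a4=0: formula gives 1, φ = 1 ✓
  a1=0, a2=0, a3=1, a4=1: formula gives 0, φ = 0 ✓
  …
  a1=0, a2=1, a3=1, a4=1: formula gives 0, but φ = 1 ✗
Row (0,1,1,1) is a counterexample, so the formula is not equivalent to φ.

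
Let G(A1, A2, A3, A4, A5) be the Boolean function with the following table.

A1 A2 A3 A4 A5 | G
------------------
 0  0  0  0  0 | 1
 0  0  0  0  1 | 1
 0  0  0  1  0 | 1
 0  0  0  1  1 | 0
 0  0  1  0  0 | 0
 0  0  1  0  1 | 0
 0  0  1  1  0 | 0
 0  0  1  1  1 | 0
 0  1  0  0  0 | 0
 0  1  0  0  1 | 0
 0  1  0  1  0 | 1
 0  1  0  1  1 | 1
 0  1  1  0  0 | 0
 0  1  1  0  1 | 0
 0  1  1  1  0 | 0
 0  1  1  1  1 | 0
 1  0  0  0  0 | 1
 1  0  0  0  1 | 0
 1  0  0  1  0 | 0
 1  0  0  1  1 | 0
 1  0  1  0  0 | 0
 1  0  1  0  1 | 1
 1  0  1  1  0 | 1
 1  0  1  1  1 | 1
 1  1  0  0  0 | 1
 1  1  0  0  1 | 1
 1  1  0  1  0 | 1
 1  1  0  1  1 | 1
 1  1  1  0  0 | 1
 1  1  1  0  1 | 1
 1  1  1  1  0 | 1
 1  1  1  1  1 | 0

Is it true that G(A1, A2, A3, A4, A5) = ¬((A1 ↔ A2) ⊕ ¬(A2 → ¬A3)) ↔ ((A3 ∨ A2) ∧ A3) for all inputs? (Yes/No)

Test each input against both G and the formula:
  A1=0, A2=0, A3=0, A4=0, A5=0: formula gives 1, G = 1 ✓
  A1=0, A2=0, A3=0, A4=0, A5=1: formula gives 1, G = 1 ✓
  A1=0, A2=0, A3=0, A4=1, A5=0: formula gives 1, G = 1 ✓
  A1=0, A2=0, A3=0, A4=1, A5=1: formula gives 1, but G = 0 ✗
Since they disagree at (0,0,0,1,1), the expression is not a correct formula for G.

No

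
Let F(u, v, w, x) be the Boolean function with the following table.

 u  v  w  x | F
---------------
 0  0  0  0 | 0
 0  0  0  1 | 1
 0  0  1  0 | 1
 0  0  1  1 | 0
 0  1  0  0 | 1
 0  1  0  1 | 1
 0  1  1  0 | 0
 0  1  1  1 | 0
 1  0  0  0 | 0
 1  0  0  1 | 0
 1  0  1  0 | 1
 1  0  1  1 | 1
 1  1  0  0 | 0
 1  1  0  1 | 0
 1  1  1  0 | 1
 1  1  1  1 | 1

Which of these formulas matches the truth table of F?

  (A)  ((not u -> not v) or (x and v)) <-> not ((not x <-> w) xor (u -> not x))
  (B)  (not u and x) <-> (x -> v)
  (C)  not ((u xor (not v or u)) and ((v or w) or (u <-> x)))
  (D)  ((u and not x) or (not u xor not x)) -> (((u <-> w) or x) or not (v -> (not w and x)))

A

(B) disagrees with F on (0,0,0,1) (formula → 0, table → 1); rule it out.
(C) disagrees with F on (0,0,1,0) (formula → 0, table → 1); rule it out.
(D) disagrees with F on (0,0,0,0) (formula → 1, table → 0); rule it out.
That leaves (A). Evaluating it on every row reproduces the table of F exactly.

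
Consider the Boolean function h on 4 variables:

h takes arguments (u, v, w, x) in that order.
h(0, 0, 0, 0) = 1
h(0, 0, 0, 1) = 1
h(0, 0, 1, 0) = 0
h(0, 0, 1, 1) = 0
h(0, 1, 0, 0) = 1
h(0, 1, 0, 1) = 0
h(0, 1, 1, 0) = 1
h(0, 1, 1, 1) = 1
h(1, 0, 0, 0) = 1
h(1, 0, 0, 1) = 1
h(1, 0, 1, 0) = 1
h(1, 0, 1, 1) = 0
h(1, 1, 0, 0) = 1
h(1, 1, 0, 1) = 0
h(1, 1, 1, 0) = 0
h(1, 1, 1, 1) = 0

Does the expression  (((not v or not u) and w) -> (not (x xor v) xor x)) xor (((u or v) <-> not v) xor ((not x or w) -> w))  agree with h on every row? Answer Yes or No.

Evaluate (((not v or not u) and w) -> (not (x xor v) xor x)) xor (((u or v) <-> not v) xor ((not x or w) -> w)) on each row and compare to h:
  u=0, v=0, w=0, x=0: formula gives 1, h = 1 ✓
  u=0, v=0, w=0, x=1: formula gives 0, but h = 1 ✗
Since they disagree at (0,0,0,1), the expression is not a correct formula for h.

No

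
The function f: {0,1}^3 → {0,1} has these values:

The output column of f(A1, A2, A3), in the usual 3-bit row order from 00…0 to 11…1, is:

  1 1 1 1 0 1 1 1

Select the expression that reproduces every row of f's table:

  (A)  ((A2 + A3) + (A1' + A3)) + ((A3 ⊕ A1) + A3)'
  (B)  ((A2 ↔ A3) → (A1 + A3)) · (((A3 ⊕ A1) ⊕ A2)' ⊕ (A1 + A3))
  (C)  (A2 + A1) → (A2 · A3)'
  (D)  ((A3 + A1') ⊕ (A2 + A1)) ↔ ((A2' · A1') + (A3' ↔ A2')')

(B) fails at (0,0,0): the formula yields 0, f is 1.
(C) fails at (0,1,1): the formula yields 0, f is 1.
(D) fails at (0,1,0): the formula yields 0, f is 1.
Only (A) survives; checking it on all 8 rows confirms it matches f.

A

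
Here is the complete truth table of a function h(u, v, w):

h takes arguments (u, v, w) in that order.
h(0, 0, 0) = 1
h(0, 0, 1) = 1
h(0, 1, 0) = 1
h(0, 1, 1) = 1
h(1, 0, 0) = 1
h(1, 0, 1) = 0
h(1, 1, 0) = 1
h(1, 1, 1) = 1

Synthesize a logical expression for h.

h(u, v, w) = NOT ((u AND NOT v) AND w)

Only row (1,0,1) gives 0. So h is 1 everywhere except there — the complement of the minterm u·¬v·w.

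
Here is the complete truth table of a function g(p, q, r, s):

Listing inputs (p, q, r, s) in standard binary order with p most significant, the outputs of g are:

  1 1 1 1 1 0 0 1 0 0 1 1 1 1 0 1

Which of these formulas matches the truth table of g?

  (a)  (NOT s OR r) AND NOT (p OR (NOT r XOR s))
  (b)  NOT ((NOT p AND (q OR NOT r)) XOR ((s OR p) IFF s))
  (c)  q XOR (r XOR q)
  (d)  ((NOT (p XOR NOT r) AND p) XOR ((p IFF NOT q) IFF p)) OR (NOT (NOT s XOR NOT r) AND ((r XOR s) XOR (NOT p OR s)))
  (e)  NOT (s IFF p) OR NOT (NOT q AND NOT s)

(a) fails at (0,0,0,0): the formula yields 0, g is 1.
(b) fails at (0,0,1,0): the formula yields 0, g is 1.
(c) fails at (0,0,0,0): the formula yields 0, g is 1.
(e) fails at (0,0,0,0): the formula yields 0, g is 1.
Only (d) survives; checking it on all 16 rows confirms it matches g.

d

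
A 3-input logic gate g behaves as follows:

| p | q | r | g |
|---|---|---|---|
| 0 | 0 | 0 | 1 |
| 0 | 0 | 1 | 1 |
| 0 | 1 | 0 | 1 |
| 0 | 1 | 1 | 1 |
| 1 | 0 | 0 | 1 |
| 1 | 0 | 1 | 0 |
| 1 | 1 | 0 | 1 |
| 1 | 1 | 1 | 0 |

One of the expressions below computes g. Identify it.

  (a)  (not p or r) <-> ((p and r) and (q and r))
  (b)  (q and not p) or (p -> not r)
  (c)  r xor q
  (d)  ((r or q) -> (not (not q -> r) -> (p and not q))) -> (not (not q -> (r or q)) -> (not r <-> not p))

b

(a): at (0,0,0) it gives 0, but g = 1 — eliminated.
(c): at (0,0,0) it gives 0, but g = 1 — eliminated.
(d): at (1,0,0) it gives 0, but g = 1 — eliminated.
That leaves (b). Evaluating it on every row reproduces the table of g exactly.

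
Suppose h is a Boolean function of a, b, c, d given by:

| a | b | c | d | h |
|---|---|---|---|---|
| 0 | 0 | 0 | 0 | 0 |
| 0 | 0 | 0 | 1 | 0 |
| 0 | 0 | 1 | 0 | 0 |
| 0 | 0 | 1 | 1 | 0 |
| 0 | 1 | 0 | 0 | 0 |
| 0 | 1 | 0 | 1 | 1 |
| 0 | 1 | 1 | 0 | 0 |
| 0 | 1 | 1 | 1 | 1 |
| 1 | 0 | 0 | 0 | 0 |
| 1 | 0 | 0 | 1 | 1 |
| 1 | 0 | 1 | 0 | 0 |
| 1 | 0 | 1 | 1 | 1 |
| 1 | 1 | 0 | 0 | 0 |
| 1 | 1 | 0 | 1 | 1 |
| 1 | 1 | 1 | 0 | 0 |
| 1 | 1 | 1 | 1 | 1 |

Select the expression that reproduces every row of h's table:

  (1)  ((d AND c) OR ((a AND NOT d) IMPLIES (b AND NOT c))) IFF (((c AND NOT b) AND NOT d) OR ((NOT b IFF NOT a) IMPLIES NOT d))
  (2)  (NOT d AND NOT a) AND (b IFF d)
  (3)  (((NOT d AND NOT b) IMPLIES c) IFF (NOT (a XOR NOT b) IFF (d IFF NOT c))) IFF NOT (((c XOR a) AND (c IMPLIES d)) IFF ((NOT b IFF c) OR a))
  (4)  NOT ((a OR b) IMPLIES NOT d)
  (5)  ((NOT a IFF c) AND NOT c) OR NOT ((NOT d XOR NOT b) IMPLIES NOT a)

(1): at (0,0,0,0) it gives 1, but h = 0 — eliminated.
(2): at (0,0,0,0) it gives 1, but h = 0 — eliminated.
(3): at (0,0,0,0) it gives 1, but h = 0 — eliminated.
(5): at (0,1,0,1) it gives 0, but h = 1 — eliminated.
That leaves (4). Evaluating it on every row reproduces the table of h exactly.

4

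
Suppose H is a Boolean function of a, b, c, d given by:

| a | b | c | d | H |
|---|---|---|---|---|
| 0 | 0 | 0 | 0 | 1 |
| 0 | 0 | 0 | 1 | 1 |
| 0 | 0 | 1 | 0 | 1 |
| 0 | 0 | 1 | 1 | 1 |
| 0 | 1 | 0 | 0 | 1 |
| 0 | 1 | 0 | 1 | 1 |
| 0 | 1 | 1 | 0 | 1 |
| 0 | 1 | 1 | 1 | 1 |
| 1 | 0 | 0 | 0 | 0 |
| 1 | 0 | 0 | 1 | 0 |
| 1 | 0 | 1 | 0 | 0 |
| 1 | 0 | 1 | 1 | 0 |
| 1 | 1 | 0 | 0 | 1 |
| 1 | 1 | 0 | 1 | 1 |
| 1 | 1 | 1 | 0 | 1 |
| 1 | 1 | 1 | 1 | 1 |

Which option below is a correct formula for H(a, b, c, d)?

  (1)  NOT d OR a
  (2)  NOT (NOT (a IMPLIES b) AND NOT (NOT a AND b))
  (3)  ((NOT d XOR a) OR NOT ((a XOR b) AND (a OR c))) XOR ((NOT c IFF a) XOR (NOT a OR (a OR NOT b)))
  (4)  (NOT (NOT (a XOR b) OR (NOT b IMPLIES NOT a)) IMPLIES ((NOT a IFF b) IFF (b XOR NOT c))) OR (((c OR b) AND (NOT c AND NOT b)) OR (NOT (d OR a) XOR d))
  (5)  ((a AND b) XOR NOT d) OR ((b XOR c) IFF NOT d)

2

(1): at (0,0,0,1) it gives 0, but H = 1 — eliminated.
(3): at (0,0,0,0) it gives 0, but H = 1 — eliminated.
(4): at (1,0,0,0) it gives 1, but H = 0 — eliminated.
(5): at (0,0,1,1) it gives 0, but H = 1 — eliminated.
(2) is the remaining candidate, and it agrees with H on all 16 inputs.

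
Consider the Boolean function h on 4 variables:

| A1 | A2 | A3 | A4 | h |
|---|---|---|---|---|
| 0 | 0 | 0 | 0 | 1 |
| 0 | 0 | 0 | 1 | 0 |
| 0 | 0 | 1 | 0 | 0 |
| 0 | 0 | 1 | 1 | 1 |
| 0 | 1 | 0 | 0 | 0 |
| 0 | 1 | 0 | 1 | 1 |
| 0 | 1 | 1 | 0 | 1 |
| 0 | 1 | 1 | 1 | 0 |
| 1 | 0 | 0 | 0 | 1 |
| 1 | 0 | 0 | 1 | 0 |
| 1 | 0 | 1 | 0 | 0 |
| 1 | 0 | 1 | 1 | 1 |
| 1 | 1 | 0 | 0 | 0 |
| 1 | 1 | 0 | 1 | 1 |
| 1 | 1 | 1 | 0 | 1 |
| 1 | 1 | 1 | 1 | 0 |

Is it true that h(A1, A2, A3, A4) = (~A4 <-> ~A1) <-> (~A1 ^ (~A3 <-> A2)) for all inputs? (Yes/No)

Yes

Check the formula against h row by row:
  A1=0, A2=0, A3=0, A4=0: formula gives 1, h = 1 ✓
  A1=0, A2=0, A3=0, A4=1: formula gives 0, h = 0 ✓
  A1=0, A2=0, A3=1, A4=0: formula gives 0, h = 0 ✓
  A1=0, A2=0, A3=1, A4=1: formula gives 1, h = 1 ✓
  … (the remaining 12 rows also agree.)
Every row agrees, so the formula is equivalent.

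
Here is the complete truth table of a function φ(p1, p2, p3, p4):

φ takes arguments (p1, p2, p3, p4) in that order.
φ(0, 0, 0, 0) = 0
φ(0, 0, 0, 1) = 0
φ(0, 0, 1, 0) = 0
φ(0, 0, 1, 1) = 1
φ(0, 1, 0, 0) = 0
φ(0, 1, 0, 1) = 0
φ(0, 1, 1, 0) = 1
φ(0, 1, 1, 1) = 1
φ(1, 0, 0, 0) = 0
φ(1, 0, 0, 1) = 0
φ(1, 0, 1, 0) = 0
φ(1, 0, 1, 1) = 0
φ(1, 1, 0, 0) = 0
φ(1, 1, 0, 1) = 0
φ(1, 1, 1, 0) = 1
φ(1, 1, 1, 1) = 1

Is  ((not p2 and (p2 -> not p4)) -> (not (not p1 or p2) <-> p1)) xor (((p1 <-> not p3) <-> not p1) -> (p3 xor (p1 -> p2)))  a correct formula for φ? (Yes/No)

No

Test each input against both φ and the formula:
  p1=0, p2=0, p3=0, p4=0: formula gives 0, φ = 0 ✓
  p1=0, p2=0, p3=0, p4=1: formula gives 0, φ = 0 ✓
  p1=0, p2=0, p3=1, p4=0: formula gives 1, but φ = 0 ✗
Row (0,0,1,0) is a counterexample, so the formula is not equivalent to φ.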